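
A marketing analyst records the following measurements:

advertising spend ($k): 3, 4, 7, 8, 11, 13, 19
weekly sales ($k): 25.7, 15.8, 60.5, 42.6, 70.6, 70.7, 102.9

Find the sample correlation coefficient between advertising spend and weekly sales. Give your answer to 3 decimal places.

n = 7, Σx = 65, Σy = 388.8, Σxy = 4555.4, Σx² = 789, Σy² = 26956.4
Sxx = Σx² − (Σx)²/n = 789 − 603.571429 = 185.428571
Sxy = Σxy − (Σx)(Σy)/n = 4555.4 − 3610.285714 = 945.114286
Syy = Σy² − (Σy)²/n = 26956.4 − 21595.062857 = 5361.337143
r = Sxy/√(Sxx·Syy) = 945.114286/√(994145.087347) = 945.114286/997.068246 = 0.947893

0.948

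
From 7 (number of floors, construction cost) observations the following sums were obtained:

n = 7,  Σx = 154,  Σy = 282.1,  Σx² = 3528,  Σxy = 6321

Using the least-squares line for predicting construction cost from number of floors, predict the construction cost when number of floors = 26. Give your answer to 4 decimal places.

43.5800

Sxx = Σx² − (Σx)²/n = 3528 − 3388 = 140
Sxy = Σxy − (Σx)(Σy)/n = 6321 − 6206.2 = 114.8
b = Sxy/Sxx = 114.8/140 = 0.82
a = ȳ − b·x̄ = 40.3 − 0.82·22 = 22.26
ŷ(26) = a + b·26 = 22.26 + 0.82·26 = 43.58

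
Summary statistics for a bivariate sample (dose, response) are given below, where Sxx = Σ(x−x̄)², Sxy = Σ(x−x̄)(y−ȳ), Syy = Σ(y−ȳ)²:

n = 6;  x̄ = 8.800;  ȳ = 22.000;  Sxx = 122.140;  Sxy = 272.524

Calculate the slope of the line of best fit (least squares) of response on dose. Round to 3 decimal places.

2.231

b = Sxy/Sxx = 272.524/122.14 = 2.231243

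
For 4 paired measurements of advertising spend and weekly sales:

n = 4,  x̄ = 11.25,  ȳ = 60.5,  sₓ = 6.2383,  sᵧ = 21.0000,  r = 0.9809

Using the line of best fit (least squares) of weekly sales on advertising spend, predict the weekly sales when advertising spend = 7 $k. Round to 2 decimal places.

b = r · sᵧ/sₓ = 0.9809 · 21/6.2383 = 3.302005
a = ȳ − b·x̄ = 60.5 − 3.302005·11.25 = 23.352440
ŷ(7) = a + b·7 = 23.352440 + 3.302005·7 = 46.466477

46.47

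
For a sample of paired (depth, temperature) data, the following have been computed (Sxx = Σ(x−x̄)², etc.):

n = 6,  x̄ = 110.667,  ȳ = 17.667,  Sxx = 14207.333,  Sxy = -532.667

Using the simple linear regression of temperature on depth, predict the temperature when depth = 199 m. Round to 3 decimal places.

14.355

b = Sxy/Sxx = -532.667/14207.333 = -0.037492
a = ȳ − b·x̄ = 17.667 − (-0.037492)·110.667 = 21.816171
ŷ(199) = a + b·199 = 21.816171 + (-0.037492)·199 = 14.355184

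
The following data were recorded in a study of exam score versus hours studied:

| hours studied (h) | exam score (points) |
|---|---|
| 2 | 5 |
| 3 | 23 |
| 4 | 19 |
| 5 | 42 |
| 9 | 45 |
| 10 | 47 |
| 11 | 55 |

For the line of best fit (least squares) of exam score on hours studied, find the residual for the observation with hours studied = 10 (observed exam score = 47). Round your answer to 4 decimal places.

n = 7, Σx = 44, Σy = 236, Σxy = 1845, Σx² = 356
Sxx = Σx² − (Σx)²/n = 356 − 276.571429 = 79.428571
Sxy = Σxy − (Σx)(Σy)/n = 1845 − 1483.428571 = 361.571429
b = Sxy/Sxx = 361.571429/79.428571 = 4.552158
a = ȳ − b·x̄ = 33.714286 − 4.552158·6.285714 = 5.100719
ŷ(10) = 5.100719 + 4.552158·10 = 50.622302
residual = y − ŷ = 47 − 50.622302 = -3.622302

-3.6223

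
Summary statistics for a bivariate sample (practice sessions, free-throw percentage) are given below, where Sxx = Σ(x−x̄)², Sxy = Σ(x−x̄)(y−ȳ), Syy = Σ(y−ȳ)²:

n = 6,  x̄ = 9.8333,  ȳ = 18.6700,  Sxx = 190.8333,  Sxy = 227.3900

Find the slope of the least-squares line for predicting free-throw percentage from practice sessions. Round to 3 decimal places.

1.192

b = Sxy/Sxx = 227.39/190.8333 = 1.191564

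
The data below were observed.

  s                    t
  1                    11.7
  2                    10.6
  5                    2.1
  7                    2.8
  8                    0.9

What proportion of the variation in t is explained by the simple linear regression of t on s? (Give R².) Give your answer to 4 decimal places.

n = 5, Σx = 23, Σy = 28.1, Σxy = 70.2, Σx² = 143, Σy² = 262.31
Sxx = Σx² − (Σx)²/n = 143 − 105.8 = 37.2
Sxy = Σxy − (Σx)(Σy)/n = 70.2 − 129.26 = -59.06
Syy = Σy² − (Σy)²/n = 262.31 − 157.922 = 104.388
R² = Sxy²/(Sxx·Syy) = (-59.06)²/(37.2·104.388) = 0.898242

0.8982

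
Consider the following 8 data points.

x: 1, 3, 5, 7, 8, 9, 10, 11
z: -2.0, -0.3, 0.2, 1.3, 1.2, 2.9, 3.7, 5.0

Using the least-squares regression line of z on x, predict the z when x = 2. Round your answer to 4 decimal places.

n = 8, Σx = 54, Σy = 12, Σxy = 134.9, Σx² = 450
Sxx = Σx² − (Σx)²/n = 450 − 364.5 = 85.5
Sxy = Σxy − (Σx)(Σy)/n = 134.9 − 81 = 53.9
b = Sxy/Sxx = 53.9/85.5 = 0.630409
a = ȳ − b·x̄ = 1.5 − 0.630409·6.75 = -2.755263
ŷ(2) = a + b·2 = -2.755263 + 0.630409·2 = -1.494444

-1.4944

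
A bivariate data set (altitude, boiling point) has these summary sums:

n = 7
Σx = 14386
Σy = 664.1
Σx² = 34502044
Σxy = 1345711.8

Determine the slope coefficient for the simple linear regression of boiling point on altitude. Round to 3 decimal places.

Sxx = Σx² − (Σx)²/n = 34502044 − 29565285.142857 = 4936758.857143
Sxy = Σxy − (Σx)(Σy)/n = 1345711.8 − 1364820.371429 = -19108.571429
b = Sxy/Sxx = -19108.571429/4936758.857143 = -0.003871

-0.004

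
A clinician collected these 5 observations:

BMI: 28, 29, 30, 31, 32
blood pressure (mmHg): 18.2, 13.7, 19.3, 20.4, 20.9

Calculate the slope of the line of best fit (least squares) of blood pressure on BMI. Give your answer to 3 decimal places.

1.210

n = 5, Σx = 150, Σy = 92.5, Σxy = 2787.1, Σx² = 4510
Sxx = Σx² − (Σx)²/n = 4510 − 4500 = 10
Sxy = Σxy − (Σx)(Σy)/n = 2787.1 − 2775 = 12.1
b = Sxy/Sxx = 12.1/10 = 1.21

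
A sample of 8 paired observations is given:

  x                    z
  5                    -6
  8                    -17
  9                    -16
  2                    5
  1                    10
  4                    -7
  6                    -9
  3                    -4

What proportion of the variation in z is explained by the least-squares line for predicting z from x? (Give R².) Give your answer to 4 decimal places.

0.9046

n = 8, Σx = 38, Σy = -44, Σxy = -384, Σx² = 236, Σy² = 852
Sxx = Σx² − (Σx)²/n = 236 − 180.5 = 55.5
Sxy = Σxy − (Σx)(Σy)/n = -384 − (-209) = -175
Syy = Σy² − (Σy)²/n = 852 − 242 = 610
R² = Sxy²/(Sxx·Syy) = (-175)²/(55.5·610) = 0.904593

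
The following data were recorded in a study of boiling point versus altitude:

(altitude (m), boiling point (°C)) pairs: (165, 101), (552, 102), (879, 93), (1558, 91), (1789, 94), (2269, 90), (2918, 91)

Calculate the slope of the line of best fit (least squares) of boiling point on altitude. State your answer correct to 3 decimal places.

-0.004

n = 7, Σx = 10130, Σy = 662, Σxy = 934408, Σx² = 20395540
Sxx = Σx² − (Σx)²/n = 20395540 − 14659557.142857 = 5735982.857143
Sxy = Σxy − (Σx)(Σy)/n = 934408 − 958008.571429 = -23600.571429
b = Sxy/Sxx = -23600.571429/5735982.857143 = -0.004114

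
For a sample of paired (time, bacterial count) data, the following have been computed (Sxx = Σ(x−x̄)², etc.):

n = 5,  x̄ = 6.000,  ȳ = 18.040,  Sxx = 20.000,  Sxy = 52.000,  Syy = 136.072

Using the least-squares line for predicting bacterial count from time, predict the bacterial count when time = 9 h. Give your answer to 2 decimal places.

25.84

b = Sxy/Sxx = 52/20 = 2.6
a = ȳ − b·x̄ = 18.04 − 2.6·6 = 2.44
ŷ(9) = a + b·9 = 2.44 + 2.6·9 = 25.84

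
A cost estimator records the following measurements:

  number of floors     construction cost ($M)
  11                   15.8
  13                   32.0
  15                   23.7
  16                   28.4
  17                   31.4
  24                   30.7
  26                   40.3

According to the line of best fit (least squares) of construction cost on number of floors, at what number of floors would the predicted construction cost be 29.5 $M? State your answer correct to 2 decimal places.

n = 7, Σx = 122, Σy = 202.3, Σxy = 3718.1, Σx² = 2312
Sxx = Σx² − (Σx)²/n = 2312 − 2126.285714 = 185.714286
Sxy = Σxy − (Σx)(Σy)/n = 3718.1 − 3525.8 = 192.3
b = Sxy/Sxx = 192.3/185.714286 = 1.035462
a = ȳ − b·x̄ = 28.9 − 1.035462·17.428571 = 10.853385
Set a + b·x = 29.5: x = (29.5 − 10.853385) / 1.035462 = 18.008023

18.01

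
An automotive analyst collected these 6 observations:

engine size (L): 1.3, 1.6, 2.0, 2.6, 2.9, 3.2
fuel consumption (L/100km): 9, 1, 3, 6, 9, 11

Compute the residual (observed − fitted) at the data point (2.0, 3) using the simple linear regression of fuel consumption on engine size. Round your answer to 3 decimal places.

n = 6, Σx = 13.6, Σy = 39, Σxy = 96.2, Σx² = 33.66
Sxx = Σx² − (Σx)²/n = 33.66 − 30.826667 = 2.833333
Sxy = Σxy − (Σx)(Σy)/n = 96.2 − 88.4 = 7.8
b = Sxy/Sxx = 7.8/2.833333 = 2.752941
a = ȳ − b·x̄ = 6.5 − 2.752941·2.266667 = 0.26
ŷ(2.0) = 0.26 + 2.752941·2 = 5.765882
residual = y − ŷ = 3 − 5.765882 = -2.765882

-2.766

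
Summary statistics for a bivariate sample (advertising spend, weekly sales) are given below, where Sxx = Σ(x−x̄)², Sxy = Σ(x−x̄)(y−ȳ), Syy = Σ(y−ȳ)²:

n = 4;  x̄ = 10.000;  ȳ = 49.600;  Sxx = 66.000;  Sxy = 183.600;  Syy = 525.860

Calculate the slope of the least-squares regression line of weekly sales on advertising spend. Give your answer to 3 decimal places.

b = Sxy/Sxx = 183.6/66 = 2.781818

2.782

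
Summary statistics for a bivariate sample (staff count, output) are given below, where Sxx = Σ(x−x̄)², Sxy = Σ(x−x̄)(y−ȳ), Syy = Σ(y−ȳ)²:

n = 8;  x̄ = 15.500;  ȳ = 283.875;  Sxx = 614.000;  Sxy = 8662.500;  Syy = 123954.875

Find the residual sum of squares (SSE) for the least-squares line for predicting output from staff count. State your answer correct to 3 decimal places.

1741.673

b = Sxy/Sxx = 8662.5/614 = 14.108306
SSE = Syy − b·Sxy = 123954.875 − 14.108306·8662.5 = 1741.672638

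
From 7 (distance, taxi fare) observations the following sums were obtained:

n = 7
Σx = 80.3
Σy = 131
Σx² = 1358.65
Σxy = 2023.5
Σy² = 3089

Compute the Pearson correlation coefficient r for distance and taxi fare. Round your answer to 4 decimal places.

Sxx = Σx² − (Σx)²/n = 1358.65 − 921.155714 = 437.494286
Sxy = Σxy − (Σx)(Σy)/n = 2023.5 − 1502.757143 = 520.742857
Syy = Σy² − (Σy)²/n = 3089 − 2451.571429 = 637.428571
r = Sxy/√(Sxx·Syy) = 520.742857/√(278871.357551) = 520.742857/528.082718 = 0.986101

0.9861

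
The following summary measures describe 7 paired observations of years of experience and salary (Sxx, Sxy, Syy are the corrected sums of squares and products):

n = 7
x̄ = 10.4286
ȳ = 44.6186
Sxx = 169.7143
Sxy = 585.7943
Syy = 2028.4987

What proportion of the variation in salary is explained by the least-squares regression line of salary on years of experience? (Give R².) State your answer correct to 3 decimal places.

0.997

R² = Sxy²/(Sxx·Syy) = (585.7943)²/(169.7143·2028.4987) = 0.996775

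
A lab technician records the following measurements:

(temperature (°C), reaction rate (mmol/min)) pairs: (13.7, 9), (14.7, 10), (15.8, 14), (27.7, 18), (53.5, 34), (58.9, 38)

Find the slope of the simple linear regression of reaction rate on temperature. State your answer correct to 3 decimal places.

n = 6, Σx = 184.3, Σy = 123, Σxy = 5047.3, Σx² = 7752.17
Sxx = Σx² − (Σx)²/n = 7752.17 − 5661.081667 = 2091.088333
Sxy = Σxy − (Σx)(Σy)/n = 5047.3 − 3778.15 = 1269.15
b = Sxy/Sxx = 1269.15/2091.088333 = 0.606933

0.607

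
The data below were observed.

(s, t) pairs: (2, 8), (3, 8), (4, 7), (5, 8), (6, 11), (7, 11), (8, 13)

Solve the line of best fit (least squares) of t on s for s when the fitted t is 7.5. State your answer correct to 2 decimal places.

n = 7, Σx = 35, Σy = 66, Σxy = 355, Σx² = 203
Sxx = Σx² − (Σx)²/n = 203 − 175 = 28
Sxy = Σxy − (Σx)(Σy)/n = 355 − 330 = 25
b = Sxy/Sxx = 25/28 = 0.892857
a = ȳ − b·x̄ = 9.428571 − 0.892857·5 = 4.964286
Set a + b·x = 7.5: x = (7.5 − 4.964286) / 0.892857 = 2.84

2.84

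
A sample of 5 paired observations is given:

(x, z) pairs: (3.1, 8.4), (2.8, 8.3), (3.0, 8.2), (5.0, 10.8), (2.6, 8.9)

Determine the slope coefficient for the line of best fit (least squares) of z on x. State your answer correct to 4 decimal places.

n = 5, Σx = 16.5, Σy = 44.6, Σxy = 151.02, Σx² = 58.21
Sxx = Σx² − (Σx)²/n = 58.21 − 54.45 = 3.76
Sxy = Σxy − (Σx)(Σy)/n = 151.02 − 147.18 = 3.84
b = Sxy/Sxx = 3.84/3.76 = 1.021277

1.0213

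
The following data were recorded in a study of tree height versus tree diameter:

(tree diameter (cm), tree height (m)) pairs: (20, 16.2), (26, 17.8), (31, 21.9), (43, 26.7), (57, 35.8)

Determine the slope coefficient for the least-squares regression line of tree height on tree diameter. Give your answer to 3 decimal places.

n = 5, Σx = 177, Σy = 118.4, Σxy = 4654.4, Σx² = 7135
Sxx = Σx² − (Σx)²/n = 7135 − 6265.8 = 869.2
Sxy = Σxy − (Σx)(Σy)/n = 4654.4 − 4191.36 = 463.04
b = Sxy/Sxx = 463.04/869.2 = 0.532720

0.533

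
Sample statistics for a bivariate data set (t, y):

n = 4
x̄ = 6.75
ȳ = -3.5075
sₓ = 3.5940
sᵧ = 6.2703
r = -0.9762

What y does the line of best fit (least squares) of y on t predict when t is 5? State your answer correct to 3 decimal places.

-0.527

b = r · sᵧ/sₓ = -0.9762 · 6.2703/3.594 = -1.703135
a = ȳ − b·x̄ = -3.5075 − (-1.703135)·6.75 = 7.988661
ŷ(5) = a + b·5 = 7.988661 + (-1.703135)·5 = -0.527014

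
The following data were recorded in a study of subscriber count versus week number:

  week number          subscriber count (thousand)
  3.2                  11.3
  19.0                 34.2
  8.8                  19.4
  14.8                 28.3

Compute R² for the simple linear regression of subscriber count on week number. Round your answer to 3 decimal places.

n = 4, Σx = 45.8, Σy = 93.2, Σxy = 1275.52, Σx² = 667.72, Σy² = 2474.58
Sxx = Σx² − (Σx)²/n = 667.72 − 524.41 = 143.31
Sxy = Σxy − (Σx)(Σy)/n = 1275.52 − 1067.14 = 208.38
Syy = Σy² − (Σy)²/n = 2474.58 − 2171.56 = 303.02
R² = Sxy²/(Sxx·Syy) = (208.38)²/(143.31·303.02) = 0.999918

1.000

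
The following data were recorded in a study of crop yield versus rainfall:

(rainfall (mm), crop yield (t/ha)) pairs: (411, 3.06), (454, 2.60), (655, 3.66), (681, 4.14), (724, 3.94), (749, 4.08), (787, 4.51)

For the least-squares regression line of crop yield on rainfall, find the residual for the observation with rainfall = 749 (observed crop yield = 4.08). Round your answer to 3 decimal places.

n = 7, Σx = 4461, Σy = 25.99, Σxy = 17112.55, Σx² = 2972369
Sxx = Σx² − (Σx)²/n = 2972369 − 2842931.571429 = 129437.428571
Sxy = Σxy − (Σx)(Σy)/n = 17112.55 − 16563.055714 = 549.494286
b = Sxy/Sxx = 549.494286/129437.428571 = 0.004245
a = ȳ − b·x̄ = 3.712857 − 0.004245·637.285714 = 1.007420
ŷ(749) = 1.007420 + 0.004245·749 = 4.187112
residual = y − ŷ = 4.08 − 4.187112 = -0.107112

-0.107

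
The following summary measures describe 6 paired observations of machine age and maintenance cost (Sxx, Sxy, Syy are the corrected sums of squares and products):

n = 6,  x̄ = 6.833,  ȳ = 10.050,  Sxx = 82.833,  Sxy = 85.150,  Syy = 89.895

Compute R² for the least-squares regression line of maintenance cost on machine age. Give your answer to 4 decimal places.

0.9737

R² = Sxy²/(Sxx·Syy) = (85.15)²/(82.833·89.895) = 0.973712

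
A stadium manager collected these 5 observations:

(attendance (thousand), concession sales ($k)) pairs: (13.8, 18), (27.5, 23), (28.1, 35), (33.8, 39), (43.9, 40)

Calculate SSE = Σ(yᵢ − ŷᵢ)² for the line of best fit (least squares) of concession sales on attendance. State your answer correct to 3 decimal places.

94.456

n = 5, Σx = 147.1, Σy = 155, Σxy = 4938.6, Σx² = 4805.95, Σy² = 5199
Sxx = Σx² − (Σx)²/n = 4805.95 − 4327.682 = 478.268
Sxy = Σxy − (Σx)(Σy)/n = 4938.6 − 4560.1 = 378.5
Syy = Σy² − (Σy)²/n = 5199 − 4805 = 394
b = Sxy/Sxx = 378.5/478.268 = 0.791397
SSE = Syy − b·Sxy = 394 − 0.791397·378.5 = 94.456125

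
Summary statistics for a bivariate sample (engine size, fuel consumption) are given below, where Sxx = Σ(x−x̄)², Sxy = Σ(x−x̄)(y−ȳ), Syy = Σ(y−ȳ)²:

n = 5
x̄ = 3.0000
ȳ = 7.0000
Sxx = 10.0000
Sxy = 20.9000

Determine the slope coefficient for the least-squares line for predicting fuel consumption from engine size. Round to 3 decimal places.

b = Sxy/Sxx = 20.9/10 = 2.09

2.090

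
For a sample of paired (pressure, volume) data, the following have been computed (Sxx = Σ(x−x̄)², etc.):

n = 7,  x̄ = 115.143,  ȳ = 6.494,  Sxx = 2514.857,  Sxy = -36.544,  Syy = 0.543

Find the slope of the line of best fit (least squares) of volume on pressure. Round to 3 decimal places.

-0.015

b = Sxy/Sxx = -36.544/2514.857 = -0.014531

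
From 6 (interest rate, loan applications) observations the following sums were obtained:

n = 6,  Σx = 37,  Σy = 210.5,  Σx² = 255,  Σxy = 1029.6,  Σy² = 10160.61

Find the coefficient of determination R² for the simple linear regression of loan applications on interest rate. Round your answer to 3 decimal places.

Sxx = Σx² − (Σx)²/n = 255 − 228.166667 = 26.833333
Sxy = Σxy − (Σx)(Σy)/n = 1029.6 − 1298.083333 = -268.483333
Syy = Σy² − (Σy)²/n = 10160.61 − 7385.041667 = 2775.568333
R² = Sxy²/(Sxx·Syy) = (-268.483333)²/(26.833333·2775.568333) = 0.967850

0.968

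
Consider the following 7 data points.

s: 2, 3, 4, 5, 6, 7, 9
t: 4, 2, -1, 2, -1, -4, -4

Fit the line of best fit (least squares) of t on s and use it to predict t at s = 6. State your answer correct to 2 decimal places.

n = 7, Σx = 36, Σy = -2, Σxy = -50, Σx² = 220
Sxx = Σx² − (Σx)²/n = 220 − 185.142857 = 34.857143
Sxy = Σxy − (Σx)(Σy)/n = -50 − (-10.285714) = -39.714286
b = Sxy/Sxx = -39.714286/34.857143 = -1.139344
a = ȳ − b·x̄ = -0.285714 − (-1.139344)·5.142857 = 5.573770
ŷ(6) = a + b·6 = 5.573770 + (-1.139344)·6 = -1.262295

-1.26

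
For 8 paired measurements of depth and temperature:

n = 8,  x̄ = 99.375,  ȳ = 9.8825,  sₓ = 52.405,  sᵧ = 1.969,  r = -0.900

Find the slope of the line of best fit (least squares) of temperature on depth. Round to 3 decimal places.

-0.034

b = r · sᵧ/sₓ = -0.9 · 1.969/52.405 = -0.033815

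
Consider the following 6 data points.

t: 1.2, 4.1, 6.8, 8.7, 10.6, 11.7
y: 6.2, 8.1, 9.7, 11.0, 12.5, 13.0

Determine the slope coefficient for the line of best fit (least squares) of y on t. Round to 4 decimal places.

0.6554

n = 6, Σx = 43.1, Σy = 60.5, Σxy = 486.91, Σx² = 389.43
Sxx = Σx² − (Σx)²/n = 389.43 − 309.601667 = 79.828333
Sxy = Σxy − (Σx)(Σy)/n = 486.91 − 434.591667 = 52.318333
b = Sxy/Sxx = 52.318333/79.828333 = 0.655386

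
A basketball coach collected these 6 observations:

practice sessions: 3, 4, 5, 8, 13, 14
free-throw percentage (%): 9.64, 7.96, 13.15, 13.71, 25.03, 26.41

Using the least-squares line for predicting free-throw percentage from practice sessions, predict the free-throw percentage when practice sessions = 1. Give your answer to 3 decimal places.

n = 6, Σx = 47, Σy = 95.9, Σxy = 931.32, Σx² = 479
Sxx = Σx² − (Σx)²/n = 479 − 368.166667 = 110.833333
Sxy = Σxy − (Σx)(Σy)/n = 931.32 − 751.216667 = 180.103333
b = Sxy/Sxx = 180.103333/110.833333 = 1.624992
a = ȳ − b·x̄ = 15.983333 − 1.624992·7.833333 = 3.254226
ŷ(1) = a + b·1 = 3.254226 + 1.624992·1 = 4.879218

4.879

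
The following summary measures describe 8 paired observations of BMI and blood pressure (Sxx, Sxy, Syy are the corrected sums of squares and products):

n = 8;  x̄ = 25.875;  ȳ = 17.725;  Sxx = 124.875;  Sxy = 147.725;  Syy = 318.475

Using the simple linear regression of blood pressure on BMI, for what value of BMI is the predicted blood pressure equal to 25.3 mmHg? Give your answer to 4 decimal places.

32.2783

b = Sxy/Sxx = 147.725/124.875 = 1.182983
a = ȳ − b·x̄ = 17.725 − 1.182983·25.875 = -12.884685
Set a + b·x = 25.3: x = (25.3 − (-12.884685)) / 1.182983 = 32.278304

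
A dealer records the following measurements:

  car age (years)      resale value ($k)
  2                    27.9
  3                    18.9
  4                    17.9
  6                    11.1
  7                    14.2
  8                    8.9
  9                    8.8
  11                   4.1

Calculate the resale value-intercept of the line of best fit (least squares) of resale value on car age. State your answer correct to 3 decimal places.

n = 8, Σx = 50, Σy = 111.8, Σxy = 545.6, Σx² = 380
Sxx = Σx² − (Σx)²/n = 380 − 312.5 = 67.5
Sxy = Σxy − (Σx)(Σy)/n = 545.6 − 698.75 = -153.15
b = Sxy/Sxx = -153.15/67.5 = -2.268889
a = ȳ − b·x̄ = 13.975 − (-2.268889)·6.25 = 28.155556

28.156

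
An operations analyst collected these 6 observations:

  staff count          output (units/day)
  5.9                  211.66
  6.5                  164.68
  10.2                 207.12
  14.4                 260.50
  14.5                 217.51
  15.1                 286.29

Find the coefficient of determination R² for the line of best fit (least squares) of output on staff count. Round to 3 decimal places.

n = 6, Σx = 66.6, Σy = 1347.76, Σxy = 15659.912, Σx² = 826.72, Σy² = 311950.9666
Sxx = Σx² − (Σx)²/n = 826.72 − 739.26 = 87.46
Sxy = Σxy − (Σx)(Σy)/n = 15659.912 − 14960.136 = 699.776
Syy = Σy² − (Σy)²/n = 311950.9666 − 302742.836267 = 9208.130333
R² = Sxy²/(Sxx·Syy) = (699.776)²/(87.46·9208.130333) = 0.608047

0.608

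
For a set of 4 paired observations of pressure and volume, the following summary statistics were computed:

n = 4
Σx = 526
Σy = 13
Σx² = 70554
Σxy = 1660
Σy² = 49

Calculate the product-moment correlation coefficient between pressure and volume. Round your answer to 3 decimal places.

-0.512

Sxx = Σx² − (Σx)²/n = 70554 − 69169 = 1385
Sxy = Σxy − (Σx)(Σy)/n = 1660 − 1709.5 = -49.5
Syy = Σy² − (Σy)²/n = 49 − 42.25 = 6.75
r = Sxy/√(Sxx·Syy) = -49.5/√(9348.75) = -49.5/96.688934 = -0.511951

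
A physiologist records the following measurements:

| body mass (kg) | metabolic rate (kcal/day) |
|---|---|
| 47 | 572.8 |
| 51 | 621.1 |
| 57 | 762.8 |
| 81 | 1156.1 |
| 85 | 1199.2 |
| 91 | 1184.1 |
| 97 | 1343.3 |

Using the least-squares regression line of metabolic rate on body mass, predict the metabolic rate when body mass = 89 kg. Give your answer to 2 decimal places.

1224.78

n = 7, Σx = 509, Σy = 6839.4, Σxy = 535706.6, Σx² = 39535
Sxx = Σx² − (Σx)²/n = 39535 − 37011.571429 = 2523.428571
Sxy = Σxy − (Σx)(Σy)/n = 535706.6 − 497322.085714 = 38384.514286
b = Sxy/Sxx = 38384.514286/2523.428571 = 15.211255
a = ȳ − b·x̄ = 977.057143 − 15.211255·72.714286 = -129.018365
ŷ(89) = a + b·89 = -129.018365 + 15.211255·89 = 1224.783288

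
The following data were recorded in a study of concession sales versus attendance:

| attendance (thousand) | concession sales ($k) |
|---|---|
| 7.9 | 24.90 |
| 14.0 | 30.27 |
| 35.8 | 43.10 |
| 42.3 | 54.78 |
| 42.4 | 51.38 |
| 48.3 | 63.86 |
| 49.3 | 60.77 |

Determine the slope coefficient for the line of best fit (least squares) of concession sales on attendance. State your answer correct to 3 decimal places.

0.877

n = 7, Σx = 240, Σy = 329.06, Σxy = 12739.575, Σx² = 9890.48
Sxx = Σx² − (Σx)²/n = 9890.48 − 8228.571429 = 1661.908571
Sxy = Σxy − (Σx)(Σy)/n = 12739.575 − 11282.057143 = 1457.517857
b = Sxy/Sxx = 1457.517857/1661.908571 = 0.877014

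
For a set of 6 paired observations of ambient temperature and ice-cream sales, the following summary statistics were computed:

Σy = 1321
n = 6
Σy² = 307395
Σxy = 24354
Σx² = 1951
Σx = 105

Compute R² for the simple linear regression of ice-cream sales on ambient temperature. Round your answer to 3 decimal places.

Sxx = Σx² − (Σx)²/n = 1951 − 1837.5 = 113.5
Sxy = Σxy − (Σx)(Σy)/n = 24354 − 23117.5 = 1236.5
Syy = Σy² − (Σy)²/n = 307395 − 290840.166667 = 16554.833333
R² = Sxy²/(Sxx·Syy) = (1236.5)²/(113.5·16554.833333) = 0.813706

0.814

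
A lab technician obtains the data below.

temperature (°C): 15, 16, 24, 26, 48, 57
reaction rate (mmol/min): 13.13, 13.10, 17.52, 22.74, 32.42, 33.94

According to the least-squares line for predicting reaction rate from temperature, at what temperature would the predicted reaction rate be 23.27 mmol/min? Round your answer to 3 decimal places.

33.169

n = 6, Σx = 186, Σy = 132.85, Σxy = 4909.01, Σx² = 7286
Sxx = Σx² − (Σx)²/n = 7286 − 5766 = 1520
Sxy = Σxy − (Σx)(Σy)/n = 4909.01 − 4118.35 = 790.66
b = Sxy/Sxx = 790.66/1520 = 0.520171
a = ȳ − b·x̄ = 22.141667 − 0.520171·31 = 6.016364
Set a + b·x = 23.27: x = (23.27 − 6.016364) / 0.520171 = 33.169158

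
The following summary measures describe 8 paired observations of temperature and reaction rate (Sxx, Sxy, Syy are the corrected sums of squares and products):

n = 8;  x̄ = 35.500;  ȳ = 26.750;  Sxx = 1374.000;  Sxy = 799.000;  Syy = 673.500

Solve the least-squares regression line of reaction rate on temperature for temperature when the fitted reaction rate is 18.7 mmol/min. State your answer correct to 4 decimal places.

21.6568

b = Sxy/Sxx = 799/1374 = 0.581514
a = ȳ − b·x̄ = 26.75 − 0.581514·35.5 = 6.106259
Set a + b·x = 18.7: x = (18.7 − 6.106259) / 0.581514 = 21.656821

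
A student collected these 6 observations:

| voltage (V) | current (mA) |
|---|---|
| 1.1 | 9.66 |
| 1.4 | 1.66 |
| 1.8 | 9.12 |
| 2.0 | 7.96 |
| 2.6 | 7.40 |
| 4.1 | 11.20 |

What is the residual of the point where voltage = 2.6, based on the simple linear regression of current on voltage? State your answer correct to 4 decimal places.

-1.0753

n = 6, Σx = 13, Σy = 47, Σxy = 110.446, Σx² = 33.98
Sxx = Σx² − (Σx)²/n = 33.98 − 28.166667 = 5.813333
Sxy = Σxy − (Σx)(Σy)/n = 110.446 − 101.833333 = 8.612667
b = Sxy/Sxx = 8.612667/5.813333 = 1.481537
a = ȳ − b·x̄ = 7.833333 − 1.481537·2.166667 = 4.623337
ŷ(2.6) = 4.623337 + 1.481537·2.6 = 8.475333
residual = y − ŷ = 7.40 − 8.475333 = -1.075333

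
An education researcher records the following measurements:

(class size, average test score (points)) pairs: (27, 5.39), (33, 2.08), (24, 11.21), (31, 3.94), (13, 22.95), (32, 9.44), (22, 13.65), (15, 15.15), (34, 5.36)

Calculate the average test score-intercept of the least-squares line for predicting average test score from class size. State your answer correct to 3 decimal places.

29.695

n = 9, Σx = 231, Σy = 89.17, Σxy = 1915.57, Σx² = 6413
Sxx = Σx² − (Σx)²/n = 6413 − 5929 = 484
Sxy = Σxy − (Σx)(Σy)/n = 1915.57 − 2288.696667 = -373.126667
b = Sxy/Sxx = -373.126667/484 = -0.770923
a = ȳ − b·x̄ = 9.907778 − (-0.770923)·25.666667 = 29.694798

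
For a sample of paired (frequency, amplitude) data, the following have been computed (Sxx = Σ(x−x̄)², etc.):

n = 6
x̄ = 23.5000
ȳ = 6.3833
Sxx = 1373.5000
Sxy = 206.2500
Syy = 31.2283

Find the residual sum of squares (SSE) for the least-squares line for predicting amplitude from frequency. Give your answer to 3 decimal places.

b = Sxy/Sxx = 206.25/1373.5 = 0.150164
SSE = Syy − b·Sxy = 31.2283 − 0.150164·206.25 = 0.257013

0.257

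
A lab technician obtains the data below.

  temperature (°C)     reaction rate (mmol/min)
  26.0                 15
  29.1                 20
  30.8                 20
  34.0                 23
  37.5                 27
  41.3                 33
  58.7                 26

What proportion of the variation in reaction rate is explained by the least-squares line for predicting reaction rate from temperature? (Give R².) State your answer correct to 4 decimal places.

n = 7, Σx = 257.4, Σy = 164, Σxy = 6271.6, Σx² = 10185.08, Σy² = 4048
Sxx = Σx² − (Σx)²/n = 10185.08 − 9464.965714 = 720.114286
Sxy = Σxy − (Σx)(Σy)/n = 6271.6 − 6030.514286 = 241.085714
Syy = Σy² − (Σy)²/n = 4048 − 3842.285714 = 205.714286
R² = Sxy²/(Sxx·Syy) = (241.085714)²/(720.114286·205.714286) = 0.392353

0.3924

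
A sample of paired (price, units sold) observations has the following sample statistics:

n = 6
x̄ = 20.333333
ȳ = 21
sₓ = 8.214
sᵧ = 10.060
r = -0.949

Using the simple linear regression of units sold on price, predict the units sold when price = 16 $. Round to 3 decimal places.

26.037

b = r · sᵧ/sₓ = -0.949 · 10.06/8.214 = -1.162277
a = ȳ − b·x̄ = 21 − (-1.162277)·20.333333 = 44.632957
ŷ(16) = a + b·16 = 44.632957 + (-1.162277)·16 = 26.036532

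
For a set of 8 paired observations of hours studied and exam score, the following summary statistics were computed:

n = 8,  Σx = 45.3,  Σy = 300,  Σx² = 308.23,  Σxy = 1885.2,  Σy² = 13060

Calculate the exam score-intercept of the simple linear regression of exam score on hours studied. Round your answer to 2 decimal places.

17.09

Sxx = Σx² − (Σx)²/n = 308.23 − 256.51125 = 51.71875
Sxy = Σxy − (Σx)(Σy)/n = 1885.2 − 1698.75 = 186.45
b = Sxy/Sxx = 186.45/51.71875 = 3.605076
a = ȳ − b·x̄ = 37.5 − 3.605076·5.6625 = 17.086260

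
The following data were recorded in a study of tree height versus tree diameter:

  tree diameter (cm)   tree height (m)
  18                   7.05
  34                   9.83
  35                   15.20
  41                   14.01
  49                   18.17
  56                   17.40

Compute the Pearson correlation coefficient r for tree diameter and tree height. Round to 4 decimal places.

0.9050

n = 6, Σx = 233, Σy = 81.66, Σxy = 3432.26, Σx² = 9923, Σy² = 1206.5604
Sxx = Σx² − (Σx)²/n = 9923 − 9048.166667 = 874.833333
Sxy = Σxy − (Σx)(Σy)/n = 3432.26 − 3171.13 = 261.13
Syy = Σy² − (Σy)²/n = 1206.5604 − 1111.3926 = 95.1678
r = Sxy/√(Sxx·Syy) = 261.13/√(83255.9637) = 261.13/288.541095 = 0.905001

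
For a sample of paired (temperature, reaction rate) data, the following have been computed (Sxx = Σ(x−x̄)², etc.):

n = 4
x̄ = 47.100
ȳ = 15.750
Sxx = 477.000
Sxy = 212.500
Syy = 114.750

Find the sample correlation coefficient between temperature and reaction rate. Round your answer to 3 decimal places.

0.908

r = Sxy/√(Sxx·Syy) = 212.5/√(54735.75) = 212.5/233.956727 = 0.908288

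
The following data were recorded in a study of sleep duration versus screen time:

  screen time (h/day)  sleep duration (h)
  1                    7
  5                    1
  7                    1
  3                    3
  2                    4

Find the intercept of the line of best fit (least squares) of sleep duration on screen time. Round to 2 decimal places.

n = 5, Σx = 18, Σy = 16, Σxy = 36, Σx² = 88
Sxx = Σx² − (Σx)²/n = 88 − 64.8 = 23.2
Sxy = Σxy − (Σx)(Σy)/n = 36 − 57.6 = -21.6
b = Sxy/Sxx = -21.6/23.2 = -0.931034
a = ȳ − b·x̄ = 3.2 − (-0.931034)·3.6 = 6.551724

6.55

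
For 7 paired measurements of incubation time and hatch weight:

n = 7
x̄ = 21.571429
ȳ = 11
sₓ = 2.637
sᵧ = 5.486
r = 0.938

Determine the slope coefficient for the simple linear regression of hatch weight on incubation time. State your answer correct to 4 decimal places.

1.9514

b = r · sᵧ/sₓ = 0.938 · 5.486/2.637 = 1.951410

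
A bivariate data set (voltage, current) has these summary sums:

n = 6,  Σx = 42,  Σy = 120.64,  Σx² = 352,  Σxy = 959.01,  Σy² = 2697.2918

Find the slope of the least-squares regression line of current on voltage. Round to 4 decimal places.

1.9747

Sxx = Σx² − (Σx)²/n = 352 − 294 = 58
Sxy = Σxy − (Σx)(Σy)/n = 959.01 − 844.48 = 114.53
b = Sxy/Sxx = 114.53/58 = 1.974655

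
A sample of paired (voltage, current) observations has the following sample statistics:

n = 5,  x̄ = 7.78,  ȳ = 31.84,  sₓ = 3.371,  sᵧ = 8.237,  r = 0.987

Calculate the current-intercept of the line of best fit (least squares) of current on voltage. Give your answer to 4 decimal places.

13.0768

b = r · sᵧ/sₓ = 0.987 · 8.237/3.371 = 2.411723
a = ȳ − b·x̄ = 31.84 − 2.411723·7.78 = 13.076793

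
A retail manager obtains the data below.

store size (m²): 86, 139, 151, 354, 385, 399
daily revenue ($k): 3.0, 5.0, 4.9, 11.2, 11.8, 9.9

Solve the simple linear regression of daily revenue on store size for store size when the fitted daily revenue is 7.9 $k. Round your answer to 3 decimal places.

262.637

n = 6, Σx = 1514, Σy = 45.8, Σxy = 14150.8, Σx² = 482260
Sxx = Σx² − (Σx)²/n = 482260 − 382032.666667 = 100227.333333
Sxy = Σxy − (Σx)(Σy)/n = 14150.8 − 11556.866667 = 2593.933333
b = Sxy/Sxx = 2593.933333/100227.333333 = 0.025880
a = ȳ − b·x̄ = 7.633333 − 0.025880·252.333333 = 1.102821
Set a + b·x = 7.9: x = (7.9 − 1.102821) / 0.025880 = 262.637102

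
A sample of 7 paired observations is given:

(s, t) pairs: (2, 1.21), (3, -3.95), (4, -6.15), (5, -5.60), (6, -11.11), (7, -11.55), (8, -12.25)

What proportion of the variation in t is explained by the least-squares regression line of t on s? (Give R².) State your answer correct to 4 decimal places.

n = 7, Σx = 35, Σy = -49.4, Σxy = -307.54, Σx² = 203, Σy² = 493.1462
Sxx = Σx² − (Σx)²/n = 203 − 175 = 28
Sxy = Σxy − (Σx)(Σy)/n = -307.54 − (-247) = -60.54
Syy = Σy² − (Σy)²/n = 493.1462 − 348.622857 = 144.523343
R² = Sxy²/(Sxx·Syy) = (-60.54)²/(28·144.523343) = 0.905709

0.9057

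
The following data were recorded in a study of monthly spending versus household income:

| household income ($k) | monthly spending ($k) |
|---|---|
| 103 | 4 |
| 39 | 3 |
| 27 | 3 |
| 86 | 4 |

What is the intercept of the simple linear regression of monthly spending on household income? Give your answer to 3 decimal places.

n = 4, Σx = 255, Σy = 14, Σxy = 954, Σx² = 20255
Sxx = Σx² − (Σx)²/n = 20255 − 16256.25 = 3998.75
Sxy = Σxy − (Σx)(Σy)/n = 954 − 892.5 = 61.5
b = Sxy/Sxx = 61.5/3998.75 = 0.015380
a = ȳ − b·x̄ = 3.5 − 0.015380·63.75 = 2.519537

2.520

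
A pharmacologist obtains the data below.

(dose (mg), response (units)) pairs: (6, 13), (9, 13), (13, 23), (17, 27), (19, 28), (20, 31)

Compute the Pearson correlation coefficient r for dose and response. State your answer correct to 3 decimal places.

0.976

n = 6, Σx = 84, Σy = 135, Σxy = 2105, Σx² = 1336, Σy² = 3341
Sxx = Σx² − (Σx)²/n = 1336 − 1176 = 160
Sxy = Σxy − (Σx)(Σy)/n = 2105 − 1890 = 215
Syy = Σy² − (Σy)²/n = 3341 − 3037.5 = 303.5
r = Sxy/√(Sxx·Syy) = 215/√(48560) = 215/220.363336 = 0.975661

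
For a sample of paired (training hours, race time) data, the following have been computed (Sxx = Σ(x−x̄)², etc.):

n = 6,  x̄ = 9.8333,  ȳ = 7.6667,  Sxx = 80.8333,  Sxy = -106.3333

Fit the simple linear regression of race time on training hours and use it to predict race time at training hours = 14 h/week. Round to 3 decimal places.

b = Sxy/Sxx = -106.3333/80.8333 = -1.315464
a = ȳ − b·x̄ = 7.6667 − (-1.315464)·9.8333 = 20.602053
ŷ(14) = a + b·14 = 20.602053 + (-1.315464)·14 = 2.185556

2.186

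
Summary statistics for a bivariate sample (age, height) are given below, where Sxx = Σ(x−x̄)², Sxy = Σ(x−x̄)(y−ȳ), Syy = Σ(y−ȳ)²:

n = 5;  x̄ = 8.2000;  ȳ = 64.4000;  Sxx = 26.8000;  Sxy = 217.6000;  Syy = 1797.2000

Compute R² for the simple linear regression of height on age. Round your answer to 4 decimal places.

R² = Sxy²/(Sxx·Syy) = (217.6)²/(26.8·1797.2) = 0.983075

0.9831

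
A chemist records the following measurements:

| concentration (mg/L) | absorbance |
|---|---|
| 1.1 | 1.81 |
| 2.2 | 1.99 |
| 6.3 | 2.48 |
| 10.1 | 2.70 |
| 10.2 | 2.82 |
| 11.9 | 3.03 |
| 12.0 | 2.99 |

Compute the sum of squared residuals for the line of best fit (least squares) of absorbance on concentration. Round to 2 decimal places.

n = 7, Σx = 53.8, Σy = 17.82, Σxy = 149.964, Σx² = 537.4, Σy² = 46.75
Sxx = Σx² − (Σx)²/n = 537.4 − 413.491429 = 123.908571
Sxy = Σxy − (Σx)(Σy)/n = 149.964 − 136.959429 = 13.004571
Syy = Σy² − (Σy)²/n = 46.75 − 45.364629 = 1.385371
b = Sxy/Sxx = 13.004571/123.908571 = 0.104953
SSE = Syy − b·Sxy = 1.385371 − 0.104953·13.004571 = 0.020503

0.02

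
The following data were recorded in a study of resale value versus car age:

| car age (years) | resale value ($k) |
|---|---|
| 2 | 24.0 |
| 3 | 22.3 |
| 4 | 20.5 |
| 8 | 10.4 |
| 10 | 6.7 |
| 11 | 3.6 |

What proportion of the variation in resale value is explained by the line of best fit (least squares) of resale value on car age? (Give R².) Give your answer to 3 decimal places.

0.997

n = 6, Σx = 38, Σy = 87.5, Σxy = 386.7, Σx² = 314, Σy² = 1659.55
Sxx = Σx² − (Σx)²/n = 314 − 240.666667 = 73.333333
Sxy = Σxy − (Σx)(Σy)/n = 386.7 − 554.166667 = -167.466667
Syy = Σy² − (Σy)²/n = 1659.55 − 1276.041667 = 383.508333
R² = Sxy²/(Sxx·Syy) = (-167.466667)²/(73.333333·383.508333) = 0.997196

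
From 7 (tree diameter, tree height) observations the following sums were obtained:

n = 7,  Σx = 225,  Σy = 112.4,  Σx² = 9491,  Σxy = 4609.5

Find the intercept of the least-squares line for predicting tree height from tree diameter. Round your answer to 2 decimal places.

1.88

Sxx = Σx² − (Σx)²/n = 9491 − 7232.142857 = 2258.857143
Sxy = Σxy − (Σx)(Σy)/n = 4609.5 − 3612.857143 = 996.642857
b = Sxy/Sxx = 996.642857/2258.857143 = 0.441216
a = ȳ − b·x̄ = 16.057143 − 0.441216·32.142857 = 1.875215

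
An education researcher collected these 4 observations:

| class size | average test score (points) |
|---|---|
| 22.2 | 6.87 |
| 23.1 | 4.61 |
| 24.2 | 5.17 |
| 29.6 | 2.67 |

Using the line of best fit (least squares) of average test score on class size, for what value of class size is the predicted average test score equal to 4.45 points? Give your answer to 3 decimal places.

n = 4, Σx = 99.1, Σy = 19.32, Σxy = 463.151, Σx² = 2488.25
Sxx = Σx² − (Σx)²/n = 2488.25 − 2455.2025 = 33.0475
Sxy = Σxy − (Σx)(Σy)/n = 463.151 − 478.653 = -15.502
b = Sxy/Sxx = -15.502/33.0475 = -0.469082
a = ȳ − b·x̄ = 4.83 − (-0.469082)·24.775 = 16.451516
Set a + b·x = 4.45: x = (4.45 − 16.451516) / (-0.469082) = 25.585092

25.585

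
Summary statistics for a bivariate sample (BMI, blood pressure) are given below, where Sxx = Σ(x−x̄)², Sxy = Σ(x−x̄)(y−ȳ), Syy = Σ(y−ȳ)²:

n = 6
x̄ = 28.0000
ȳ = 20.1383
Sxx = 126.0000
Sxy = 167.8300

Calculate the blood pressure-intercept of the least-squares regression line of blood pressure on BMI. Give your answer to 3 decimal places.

b = Sxy/Sxx = 167.83/126 = 1.331984
a = ȳ − b·x̄ = 20.1383 − 1.331984·28 = -17.157256

-17.157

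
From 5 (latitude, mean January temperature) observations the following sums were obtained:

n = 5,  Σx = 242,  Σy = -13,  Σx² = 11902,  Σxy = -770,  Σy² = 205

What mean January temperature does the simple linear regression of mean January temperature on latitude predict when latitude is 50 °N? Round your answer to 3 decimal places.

Sxx = Σx² − (Σx)²/n = 11902 − 11712.8 = 189.2
Sxy = Σxy − (Σx)(Σy)/n = -770 − (-629.2) = -140.8
b = Sxy/Sxx = -140.8/189.2 = -0.744186
a = ȳ − b·x̄ = -2.6 − (-0.744186)·48.4 = 33.418605
ŷ(50) = a + b·50 = 33.418605 + (-0.744186)·50 = -3.790698

-3.791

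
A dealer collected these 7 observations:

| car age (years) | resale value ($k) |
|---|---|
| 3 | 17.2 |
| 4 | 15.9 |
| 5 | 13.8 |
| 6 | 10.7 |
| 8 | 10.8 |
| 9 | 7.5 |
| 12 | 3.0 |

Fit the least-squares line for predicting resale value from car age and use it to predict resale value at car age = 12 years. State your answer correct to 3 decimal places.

n = 7, Σx = 47, Σy = 78.9, Σxy = 438.3, Σx² = 375
Sxx = Σx² − (Σx)²/n = 375 − 315.571429 = 59.428571
Sxy = Σxy − (Σx)(Σy)/n = 438.3 − 529.757143 = -91.457143
b = Sxy/Sxx = -91.457143/59.428571 = -1.538942
a = ȳ − b·x̄ = 11.271429 − (-1.538942)·6.714286 = 21.604327
ŷ(12) = a + b·12 = 21.604327 + (-1.538942)·12 = 3.137019

3.137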